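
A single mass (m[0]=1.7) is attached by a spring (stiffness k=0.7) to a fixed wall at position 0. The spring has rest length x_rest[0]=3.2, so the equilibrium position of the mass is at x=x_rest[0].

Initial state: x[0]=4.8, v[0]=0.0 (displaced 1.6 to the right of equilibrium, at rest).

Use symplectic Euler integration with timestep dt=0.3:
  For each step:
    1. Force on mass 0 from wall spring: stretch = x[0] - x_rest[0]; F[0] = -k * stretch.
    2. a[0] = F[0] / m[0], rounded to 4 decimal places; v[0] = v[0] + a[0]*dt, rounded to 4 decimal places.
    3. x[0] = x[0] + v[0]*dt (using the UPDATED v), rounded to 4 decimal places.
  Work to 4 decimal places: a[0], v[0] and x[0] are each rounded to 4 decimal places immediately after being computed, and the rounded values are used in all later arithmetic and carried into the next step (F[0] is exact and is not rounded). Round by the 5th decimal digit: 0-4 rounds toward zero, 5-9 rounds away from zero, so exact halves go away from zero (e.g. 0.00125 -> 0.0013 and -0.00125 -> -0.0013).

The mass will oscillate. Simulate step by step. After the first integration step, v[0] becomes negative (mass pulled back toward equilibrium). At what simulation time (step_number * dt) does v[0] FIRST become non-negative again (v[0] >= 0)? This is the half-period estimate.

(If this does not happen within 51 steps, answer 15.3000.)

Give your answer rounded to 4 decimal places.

Answer: 5.1000

Derivation:
Step 0: x=[4.8000] v=[0.0000]
Step 1: x=[4.7407] v=[-0.1976]
Step 2: x=[4.6243] v=[-0.3879]
Step 3: x=[4.4551] v=[-0.5639]
Step 4: x=[4.2394] v=[-0.7189]
Step 5: x=[3.9852] v=[-0.8473]
Step 6: x=[3.7019] v=[-0.9443]
Step 7: x=[3.4000] v=[-1.0063]
Step 8: x=[3.0907] v=[-1.0310]
Step 9: x=[2.7855] v=[-1.0175]
Step 10: x=[2.4956] v=[-0.9663]
Step 11: x=[2.2318] v=[-0.8793]
Step 12: x=[2.0039] v=[-0.7597]
Step 13: x=[1.8203] v=[-0.6120]
Step 14: x=[1.6878] v=[-0.4416]
Step 15: x=[1.6114] v=[-0.2548]
Step 16: x=[1.5938] v=[-0.0586]
Step 17: x=[1.6357] v=[0.1398]
First v>=0 after going negative at step 17, time=5.1000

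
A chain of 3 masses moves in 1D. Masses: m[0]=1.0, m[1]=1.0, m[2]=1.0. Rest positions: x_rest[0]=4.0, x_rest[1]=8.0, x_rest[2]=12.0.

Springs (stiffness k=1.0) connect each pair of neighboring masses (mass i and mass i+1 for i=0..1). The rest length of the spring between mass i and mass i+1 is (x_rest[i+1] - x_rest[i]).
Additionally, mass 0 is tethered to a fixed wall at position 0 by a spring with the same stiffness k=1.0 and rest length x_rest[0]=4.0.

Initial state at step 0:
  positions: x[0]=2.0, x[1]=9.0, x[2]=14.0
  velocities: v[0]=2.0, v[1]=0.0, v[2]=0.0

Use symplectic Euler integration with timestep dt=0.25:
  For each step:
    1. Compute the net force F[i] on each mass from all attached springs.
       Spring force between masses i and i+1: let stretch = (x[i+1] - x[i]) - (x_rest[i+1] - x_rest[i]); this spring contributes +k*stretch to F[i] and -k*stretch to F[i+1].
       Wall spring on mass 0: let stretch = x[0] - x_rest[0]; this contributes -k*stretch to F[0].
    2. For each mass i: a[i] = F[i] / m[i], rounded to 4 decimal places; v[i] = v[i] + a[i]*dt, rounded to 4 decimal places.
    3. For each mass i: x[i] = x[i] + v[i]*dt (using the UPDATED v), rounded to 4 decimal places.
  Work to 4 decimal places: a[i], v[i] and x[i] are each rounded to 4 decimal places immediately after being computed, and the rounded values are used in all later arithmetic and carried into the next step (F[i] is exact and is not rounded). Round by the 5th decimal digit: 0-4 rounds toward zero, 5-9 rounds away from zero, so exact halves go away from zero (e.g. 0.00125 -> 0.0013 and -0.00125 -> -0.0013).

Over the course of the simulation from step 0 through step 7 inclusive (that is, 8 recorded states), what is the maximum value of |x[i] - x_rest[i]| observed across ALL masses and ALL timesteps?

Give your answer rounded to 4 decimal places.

Answer: 3.3097

Derivation:
Step 0: x=[2.0000 9.0000 14.0000] v=[2.0000 0.0000 0.0000]
Step 1: x=[2.8125 8.8750 13.9375] v=[3.2500 -0.5000 -0.2500]
Step 2: x=[3.8281 8.6875 13.8086] v=[4.0625 -0.7500 -0.5156]
Step 3: x=[4.9082 8.5164 13.6096] v=[4.3203 -0.6846 -0.7959]
Step 4: x=[5.9070 8.4381 13.3423] v=[3.9953 -0.3134 -1.0692]
Step 5: x=[6.6948 8.5081 13.0185] v=[3.1513 0.2799 -1.2953]
Step 6: x=[7.1775 8.7467 12.6628] v=[1.9309 0.9542 -1.4229]
Step 7: x=[7.3097 9.1319 12.3123] v=[0.5288 1.5409 -1.4019]
Max displacement = 3.3097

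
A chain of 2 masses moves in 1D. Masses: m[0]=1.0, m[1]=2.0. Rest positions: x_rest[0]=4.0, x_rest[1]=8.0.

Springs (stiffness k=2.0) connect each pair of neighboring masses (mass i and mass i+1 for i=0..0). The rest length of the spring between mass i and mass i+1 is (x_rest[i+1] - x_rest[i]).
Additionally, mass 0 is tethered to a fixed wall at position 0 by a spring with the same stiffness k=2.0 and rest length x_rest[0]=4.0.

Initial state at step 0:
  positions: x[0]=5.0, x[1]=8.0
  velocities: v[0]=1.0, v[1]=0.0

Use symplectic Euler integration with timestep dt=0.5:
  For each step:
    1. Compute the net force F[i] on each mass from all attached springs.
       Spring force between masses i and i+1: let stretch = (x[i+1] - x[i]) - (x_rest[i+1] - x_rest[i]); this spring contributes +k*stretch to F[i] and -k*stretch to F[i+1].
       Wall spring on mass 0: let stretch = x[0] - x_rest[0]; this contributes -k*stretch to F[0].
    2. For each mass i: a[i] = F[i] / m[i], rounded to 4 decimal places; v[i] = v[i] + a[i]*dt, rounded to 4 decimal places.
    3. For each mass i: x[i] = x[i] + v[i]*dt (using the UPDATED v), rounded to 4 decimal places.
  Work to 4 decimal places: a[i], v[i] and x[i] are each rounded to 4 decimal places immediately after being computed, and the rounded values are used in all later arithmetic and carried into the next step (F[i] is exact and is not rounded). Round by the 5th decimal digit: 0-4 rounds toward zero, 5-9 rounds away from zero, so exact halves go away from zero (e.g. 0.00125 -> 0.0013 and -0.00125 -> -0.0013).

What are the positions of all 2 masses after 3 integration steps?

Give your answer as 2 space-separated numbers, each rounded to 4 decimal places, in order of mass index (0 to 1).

Step 0: x=[5.0000 8.0000] v=[1.0000 0.0000]
Step 1: x=[4.5000 8.2500] v=[-1.0000 0.5000]
Step 2: x=[3.6250 8.5625] v=[-1.7500 0.6250]
Step 3: x=[3.4063 8.6407] v=[-0.4375 0.1563]

Answer: 3.4063 8.6407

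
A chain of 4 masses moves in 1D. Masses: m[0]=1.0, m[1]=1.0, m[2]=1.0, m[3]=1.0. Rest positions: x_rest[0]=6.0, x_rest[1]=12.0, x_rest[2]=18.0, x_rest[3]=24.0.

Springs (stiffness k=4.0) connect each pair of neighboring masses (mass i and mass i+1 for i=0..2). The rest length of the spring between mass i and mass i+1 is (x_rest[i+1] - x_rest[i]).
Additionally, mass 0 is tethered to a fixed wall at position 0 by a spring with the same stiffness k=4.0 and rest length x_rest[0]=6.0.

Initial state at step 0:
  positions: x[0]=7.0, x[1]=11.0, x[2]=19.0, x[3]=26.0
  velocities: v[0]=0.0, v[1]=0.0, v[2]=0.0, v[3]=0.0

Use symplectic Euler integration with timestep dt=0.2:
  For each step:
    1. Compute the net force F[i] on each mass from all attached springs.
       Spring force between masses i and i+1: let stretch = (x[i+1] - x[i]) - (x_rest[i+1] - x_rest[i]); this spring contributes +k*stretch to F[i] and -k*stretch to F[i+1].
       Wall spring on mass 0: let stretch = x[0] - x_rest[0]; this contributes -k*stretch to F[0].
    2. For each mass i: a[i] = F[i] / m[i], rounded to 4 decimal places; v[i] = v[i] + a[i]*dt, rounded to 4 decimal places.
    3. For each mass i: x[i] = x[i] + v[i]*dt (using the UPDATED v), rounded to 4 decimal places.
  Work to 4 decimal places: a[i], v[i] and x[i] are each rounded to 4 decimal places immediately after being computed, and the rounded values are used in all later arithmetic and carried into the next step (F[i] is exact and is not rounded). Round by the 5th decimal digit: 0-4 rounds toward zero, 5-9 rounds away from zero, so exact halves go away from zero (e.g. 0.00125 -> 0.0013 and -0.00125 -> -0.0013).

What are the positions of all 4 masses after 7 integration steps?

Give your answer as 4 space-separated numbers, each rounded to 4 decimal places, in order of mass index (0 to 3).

Answer: 7.3259 12.3038 19.1802 23.6035

Derivation:
Step 0: x=[7.0000 11.0000 19.0000 26.0000] v=[0.0000 0.0000 0.0000 0.0000]
Step 1: x=[6.5200 11.6400 18.8400 25.8400] v=[-2.4000 3.2000 -0.8000 -0.8000]
Step 2: x=[5.8160 12.6128 18.6480 25.5200] v=[-3.5200 4.8640 -0.9600 -1.6000]
Step 3: x=[5.2689 13.4637 18.5899 25.0605] v=[-2.7354 4.2547 -0.2906 -2.2976]
Step 4: x=[5.1900 13.8237 18.7469 24.5257] v=[-0.3947 1.7998 0.7849 -2.6741]
Step 5: x=[5.6621 13.5900 19.0408 24.0263] v=[2.3603 -1.1686 1.4694 -2.4971]
Step 6: x=[6.4967 12.9599 19.2602 23.6892] v=[4.1729 -3.1503 1.0972 -1.6855]
Step 7: x=[7.3259 12.3038 19.1802 23.6035] v=[4.1461 -3.2806 -0.3998 -0.4287]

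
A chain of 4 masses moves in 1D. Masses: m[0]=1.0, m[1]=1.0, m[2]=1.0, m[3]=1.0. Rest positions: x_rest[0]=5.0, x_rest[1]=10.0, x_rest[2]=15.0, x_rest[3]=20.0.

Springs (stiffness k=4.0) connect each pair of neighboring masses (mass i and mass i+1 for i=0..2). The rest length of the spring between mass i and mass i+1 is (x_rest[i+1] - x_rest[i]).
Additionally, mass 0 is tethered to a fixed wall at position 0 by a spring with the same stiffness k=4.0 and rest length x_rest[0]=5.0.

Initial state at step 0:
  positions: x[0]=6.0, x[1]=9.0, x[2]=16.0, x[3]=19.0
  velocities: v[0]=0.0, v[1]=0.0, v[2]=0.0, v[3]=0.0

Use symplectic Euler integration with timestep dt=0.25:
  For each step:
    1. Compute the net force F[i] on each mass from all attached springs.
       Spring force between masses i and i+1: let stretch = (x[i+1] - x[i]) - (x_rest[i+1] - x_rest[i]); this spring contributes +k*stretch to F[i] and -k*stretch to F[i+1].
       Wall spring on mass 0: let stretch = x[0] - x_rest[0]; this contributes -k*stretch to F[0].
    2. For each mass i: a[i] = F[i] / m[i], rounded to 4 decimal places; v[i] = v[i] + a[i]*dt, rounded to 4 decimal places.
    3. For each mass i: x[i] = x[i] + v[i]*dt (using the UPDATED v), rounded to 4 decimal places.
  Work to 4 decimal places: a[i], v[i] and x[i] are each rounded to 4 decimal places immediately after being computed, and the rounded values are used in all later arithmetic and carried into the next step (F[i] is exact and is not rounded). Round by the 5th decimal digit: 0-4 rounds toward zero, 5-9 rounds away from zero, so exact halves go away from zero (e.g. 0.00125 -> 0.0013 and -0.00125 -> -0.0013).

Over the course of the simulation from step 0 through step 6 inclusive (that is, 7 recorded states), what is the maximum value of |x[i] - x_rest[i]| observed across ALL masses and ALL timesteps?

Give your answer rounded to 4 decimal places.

Step 0: x=[6.0000 9.0000 16.0000 19.0000] v=[0.0000 0.0000 0.0000 0.0000]
Step 1: x=[5.2500 10.0000 15.0000 19.5000] v=[-3.0000 4.0000 -4.0000 2.0000]
Step 2: x=[4.3750 11.0625 13.8750 20.1250] v=[-3.5000 4.2500 -4.5000 2.5000]
Step 3: x=[4.0781 11.1563 13.6094 20.4375] v=[-1.1875 0.3750 -1.0625 1.2500]
Step 4: x=[4.5313 10.0938 14.4375 20.2930] v=[1.8126 -4.2501 3.3125 -0.5781]
Step 5: x=[5.2423 8.7266 15.6436 19.9346] v=[2.8438 -5.4689 4.8243 -1.4336]
Step 6: x=[5.5138 8.2176 16.1932 19.7535] v=[1.0858 -2.0362 2.1983 -0.7246]
Max displacement = 1.7824

Answer: 1.7824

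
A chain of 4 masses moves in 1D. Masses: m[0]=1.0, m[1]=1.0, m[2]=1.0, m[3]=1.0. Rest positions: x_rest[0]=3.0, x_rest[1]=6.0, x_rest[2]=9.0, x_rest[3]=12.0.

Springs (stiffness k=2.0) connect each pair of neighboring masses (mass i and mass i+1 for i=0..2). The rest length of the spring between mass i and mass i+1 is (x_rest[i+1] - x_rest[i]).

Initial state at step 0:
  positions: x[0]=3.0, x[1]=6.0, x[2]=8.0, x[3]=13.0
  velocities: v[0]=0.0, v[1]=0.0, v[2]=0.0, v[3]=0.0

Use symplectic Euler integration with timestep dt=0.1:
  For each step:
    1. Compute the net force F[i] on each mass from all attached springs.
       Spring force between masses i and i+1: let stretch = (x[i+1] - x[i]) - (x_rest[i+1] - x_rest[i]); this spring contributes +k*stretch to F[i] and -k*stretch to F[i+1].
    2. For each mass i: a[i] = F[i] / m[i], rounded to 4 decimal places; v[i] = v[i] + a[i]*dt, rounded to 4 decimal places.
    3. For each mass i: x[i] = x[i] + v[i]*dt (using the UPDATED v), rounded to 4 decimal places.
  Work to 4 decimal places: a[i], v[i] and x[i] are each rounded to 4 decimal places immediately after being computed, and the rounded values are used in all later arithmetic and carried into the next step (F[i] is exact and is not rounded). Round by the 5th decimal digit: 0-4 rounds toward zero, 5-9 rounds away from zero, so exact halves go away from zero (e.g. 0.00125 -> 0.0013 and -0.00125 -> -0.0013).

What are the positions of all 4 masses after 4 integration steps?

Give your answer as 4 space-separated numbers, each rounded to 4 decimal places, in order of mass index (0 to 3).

Answer: 2.9944 5.8289 8.5475 12.6292

Derivation:
Step 0: x=[3.0000 6.0000 8.0000 13.0000] v=[0.0000 0.0000 0.0000 0.0000]
Step 1: x=[3.0000 5.9800 8.0600 12.9600] v=[0.0000 -0.2000 0.6000 -0.4000]
Step 2: x=[2.9996 5.9420 8.1764 12.8820] v=[-0.0040 -0.3800 1.1640 -0.7800]
Step 3: x=[2.9981 5.8898 8.3422 12.7699] v=[-0.0155 -0.5216 1.6582 -1.1211]
Step 4: x=[2.9944 5.8289 8.5475 12.6292] v=[-0.0372 -0.6095 2.0533 -1.4066]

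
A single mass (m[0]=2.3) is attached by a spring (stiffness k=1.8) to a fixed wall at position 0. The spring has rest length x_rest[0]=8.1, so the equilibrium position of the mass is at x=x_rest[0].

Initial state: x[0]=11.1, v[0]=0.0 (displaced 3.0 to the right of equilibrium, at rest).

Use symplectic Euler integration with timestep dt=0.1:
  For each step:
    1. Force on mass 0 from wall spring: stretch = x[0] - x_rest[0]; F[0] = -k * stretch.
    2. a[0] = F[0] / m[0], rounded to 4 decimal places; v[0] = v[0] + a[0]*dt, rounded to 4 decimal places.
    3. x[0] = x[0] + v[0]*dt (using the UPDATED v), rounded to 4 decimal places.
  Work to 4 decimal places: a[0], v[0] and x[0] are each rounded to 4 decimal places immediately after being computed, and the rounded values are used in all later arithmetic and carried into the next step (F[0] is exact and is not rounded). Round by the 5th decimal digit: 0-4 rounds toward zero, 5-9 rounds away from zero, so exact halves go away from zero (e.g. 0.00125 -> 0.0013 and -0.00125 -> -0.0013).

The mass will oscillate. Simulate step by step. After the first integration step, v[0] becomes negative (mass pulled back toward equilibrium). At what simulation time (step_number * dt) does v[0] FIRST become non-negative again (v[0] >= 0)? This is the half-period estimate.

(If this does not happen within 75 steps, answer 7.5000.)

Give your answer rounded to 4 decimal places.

Answer: 3.6000

Derivation:
Step 0: x=[11.1000] v=[0.0000]
Step 1: x=[11.0765] v=[-0.2348]
Step 2: x=[11.0297] v=[-0.4677]
Step 3: x=[10.9600] v=[-0.6970]
Step 4: x=[10.8679] v=[-0.9208]
Step 5: x=[10.7542] v=[-1.1374]
Step 6: x=[10.6197] v=[-1.3451]
Step 7: x=[10.4655] v=[-1.5423]
Step 8: x=[10.2928] v=[-1.7274]
Step 9: x=[10.1029] v=[-1.8990]
Step 10: x=[9.8973] v=[-2.0558]
Step 11: x=[9.6777] v=[-2.1965]
Step 12: x=[9.4457] v=[-2.3200]
Step 13: x=[9.2032] v=[-2.4253]
Step 14: x=[8.9520] v=[-2.5116]
Step 15: x=[8.6942] v=[-2.5783]
Step 16: x=[8.4317] v=[-2.6248]
Step 17: x=[8.1666] v=[-2.6508]
Step 18: x=[7.9010] v=[-2.6560]
Step 19: x=[7.6370] v=[-2.6404]
Step 20: x=[7.3766] v=[-2.6042]
Step 21: x=[7.1218] v=[-2.5476]
Step 22: x=[6.8747] v=[-2.4711]
Step 23: x=[6.6372] v=[-2.3752]
Step 24: x=[6.4111] v=[-2.2607]
Step 25: x=[6.1983] v=[-2.1285]
Step 26: x=[6.0003] v=[-1.9797]
Step 27: x=[5.8188] v=[-1.8154]
Step 28: x=[5.6551] v=[-1.6369]
Step 29: x=[5.5105] v=[-1.4456]
Step 30: x=[5.3862] v=[-1.2429]
Step 31: x=[5.2832] v=[-1.0305]
Step 32: x=[5.2022] v=[-0.8101]
Step 33: x=[5.1439] v=[-0.5833]
Step 34: x=[5.1087] v=[-0.3520]
Step 35: x=[5.0969] v=[-0.1179]
Step 36: x=[5.1086] v=[0.1171]
First v>=0 after going negative at step 36, time=3.6000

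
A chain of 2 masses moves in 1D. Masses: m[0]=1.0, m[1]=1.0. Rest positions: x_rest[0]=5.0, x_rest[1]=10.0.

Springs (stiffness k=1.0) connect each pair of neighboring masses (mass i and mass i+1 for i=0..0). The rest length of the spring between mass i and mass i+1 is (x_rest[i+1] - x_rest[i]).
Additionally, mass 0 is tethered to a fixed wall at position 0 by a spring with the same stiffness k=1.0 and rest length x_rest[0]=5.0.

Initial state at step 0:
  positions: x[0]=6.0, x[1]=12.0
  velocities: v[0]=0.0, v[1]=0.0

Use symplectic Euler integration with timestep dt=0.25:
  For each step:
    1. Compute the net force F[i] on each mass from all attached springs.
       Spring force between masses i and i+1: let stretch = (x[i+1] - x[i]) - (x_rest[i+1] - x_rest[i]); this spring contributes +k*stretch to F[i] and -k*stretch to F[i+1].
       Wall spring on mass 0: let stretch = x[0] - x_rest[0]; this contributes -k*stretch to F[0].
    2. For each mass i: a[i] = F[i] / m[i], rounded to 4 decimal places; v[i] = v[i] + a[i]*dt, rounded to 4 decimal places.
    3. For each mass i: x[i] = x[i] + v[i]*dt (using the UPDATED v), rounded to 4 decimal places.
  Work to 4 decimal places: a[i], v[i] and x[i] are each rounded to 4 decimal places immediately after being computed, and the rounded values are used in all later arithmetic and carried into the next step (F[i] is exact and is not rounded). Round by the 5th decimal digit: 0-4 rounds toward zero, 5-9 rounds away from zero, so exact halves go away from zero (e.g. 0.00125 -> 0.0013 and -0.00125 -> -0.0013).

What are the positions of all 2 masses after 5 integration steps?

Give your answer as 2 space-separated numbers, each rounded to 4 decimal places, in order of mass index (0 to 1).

Step 0: x=[6.0000 12.0000] v=[0.0000 0.0000]
Step 1: x=[6.0000 11.9375] v=[0.0000 -0.2500]
Step 2: x=[5.9961 11.8164] v=[-0.0156 -0.4844]
Step 3: x=[5.9812 11.6440] v=[-0.0596 -0.6895]
Step 4: x=[5.9464 11.4302] v=[-0.1392 -0.8552]
Step 5: x=[5.8827 11.1862] v=[-0.2549 -0.9762]

Answer: 5.8827 11.1862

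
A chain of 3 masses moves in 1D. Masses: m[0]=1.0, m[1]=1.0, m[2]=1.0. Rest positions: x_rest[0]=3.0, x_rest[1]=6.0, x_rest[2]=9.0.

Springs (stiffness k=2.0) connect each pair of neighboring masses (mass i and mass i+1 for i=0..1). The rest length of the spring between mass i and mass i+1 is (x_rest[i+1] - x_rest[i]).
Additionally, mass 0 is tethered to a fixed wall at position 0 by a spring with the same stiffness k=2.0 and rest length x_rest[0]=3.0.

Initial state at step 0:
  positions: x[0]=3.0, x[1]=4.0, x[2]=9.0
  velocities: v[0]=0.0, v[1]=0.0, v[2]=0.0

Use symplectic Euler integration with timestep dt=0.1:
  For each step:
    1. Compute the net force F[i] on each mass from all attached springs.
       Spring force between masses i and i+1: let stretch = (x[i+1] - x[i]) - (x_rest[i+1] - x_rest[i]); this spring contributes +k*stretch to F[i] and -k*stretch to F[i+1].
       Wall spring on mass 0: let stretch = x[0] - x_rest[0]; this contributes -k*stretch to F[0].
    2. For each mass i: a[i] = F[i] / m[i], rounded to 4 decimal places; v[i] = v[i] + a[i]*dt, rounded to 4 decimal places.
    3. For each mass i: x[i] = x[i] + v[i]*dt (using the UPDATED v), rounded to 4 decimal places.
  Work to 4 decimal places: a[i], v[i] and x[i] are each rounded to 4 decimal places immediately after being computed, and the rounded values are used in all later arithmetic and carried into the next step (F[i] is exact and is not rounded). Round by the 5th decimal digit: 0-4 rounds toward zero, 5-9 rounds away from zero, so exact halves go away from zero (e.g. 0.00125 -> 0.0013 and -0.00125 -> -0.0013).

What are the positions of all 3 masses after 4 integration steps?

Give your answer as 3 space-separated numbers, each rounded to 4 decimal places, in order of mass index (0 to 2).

Step 0: x=[3.0000 4.0000 9.0000] v=[0.0000 0.0000 0.0000]
Step 1: x=[2.9600 4.0800 8.9600] v=[-0.4000 0.8000 -0.4000]
Step 2: x=[2.8832 4.2352 8.8824] v=[-0.7680 1.5520 -0.7760]
Step 3: x=[2.7758 4.4563 8.7719] v=[-1.0742 2.2110 -1.1054]
Step 4: x=[2.6465 4.7301 8.6351] v=[-1.2933 2.7380 -1.3685]

Answer: 2.6465 4.7301 8.6351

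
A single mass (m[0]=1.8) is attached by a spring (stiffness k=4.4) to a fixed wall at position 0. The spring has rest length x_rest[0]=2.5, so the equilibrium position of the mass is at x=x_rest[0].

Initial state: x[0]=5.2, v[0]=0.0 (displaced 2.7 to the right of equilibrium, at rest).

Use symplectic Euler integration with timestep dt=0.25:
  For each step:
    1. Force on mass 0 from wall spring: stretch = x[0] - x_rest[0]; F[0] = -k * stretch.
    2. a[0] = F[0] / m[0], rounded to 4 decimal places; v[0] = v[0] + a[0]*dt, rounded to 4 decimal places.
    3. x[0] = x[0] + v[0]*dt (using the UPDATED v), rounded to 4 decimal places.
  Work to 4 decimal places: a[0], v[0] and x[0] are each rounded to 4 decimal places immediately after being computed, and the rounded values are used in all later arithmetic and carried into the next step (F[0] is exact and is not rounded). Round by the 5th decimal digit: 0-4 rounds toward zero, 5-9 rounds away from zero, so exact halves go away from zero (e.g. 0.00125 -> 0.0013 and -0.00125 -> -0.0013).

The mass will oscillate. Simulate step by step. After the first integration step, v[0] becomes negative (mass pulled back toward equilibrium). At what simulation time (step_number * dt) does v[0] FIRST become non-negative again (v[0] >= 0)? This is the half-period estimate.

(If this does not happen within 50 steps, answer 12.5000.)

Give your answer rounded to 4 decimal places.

Step 0: x=[5.2000] v=[0.0000]
Step 1: x=[4.7875] v=[-1.6500]
Step 2: x=[4.0255] v=[-3.0479]
Step 3: x=[3.0305] v=[-3.9802]
Step 4: x=[1.9544] v=[-4.3044]
Step 5: x=[0.9617] v=[-3.9710]
Step 6: x=[0.2040] v=[-3.0309]
Step 7: x=[-0.2030] v=[-1.6278]
Step 8: x=[-0.1970] v=[0.0240]
First v>=0 after going negative at step 8, time=2.0000

Answer: 2.0000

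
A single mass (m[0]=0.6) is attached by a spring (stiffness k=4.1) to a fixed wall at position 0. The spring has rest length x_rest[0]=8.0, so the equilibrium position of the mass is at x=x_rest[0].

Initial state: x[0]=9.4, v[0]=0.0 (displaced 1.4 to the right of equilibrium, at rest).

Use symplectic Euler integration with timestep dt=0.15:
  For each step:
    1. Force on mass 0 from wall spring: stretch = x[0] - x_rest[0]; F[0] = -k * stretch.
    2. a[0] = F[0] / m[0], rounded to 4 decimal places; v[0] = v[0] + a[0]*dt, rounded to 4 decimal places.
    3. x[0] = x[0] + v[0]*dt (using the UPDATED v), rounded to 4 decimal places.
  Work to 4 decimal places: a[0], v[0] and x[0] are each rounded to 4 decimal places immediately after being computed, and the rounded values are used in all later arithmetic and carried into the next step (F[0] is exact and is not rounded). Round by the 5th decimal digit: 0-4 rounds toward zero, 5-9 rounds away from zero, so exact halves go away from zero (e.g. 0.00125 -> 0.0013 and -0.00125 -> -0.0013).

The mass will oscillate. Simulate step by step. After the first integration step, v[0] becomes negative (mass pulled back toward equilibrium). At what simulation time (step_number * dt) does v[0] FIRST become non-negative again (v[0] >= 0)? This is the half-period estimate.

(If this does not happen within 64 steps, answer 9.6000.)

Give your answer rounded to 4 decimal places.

Answer: 1.2000

Derivation:
Step 0: x=[9.4000] v=[0.0000]
Step 1: x=[9.1848] v=[-1.4350]
Step 2: x=[8.7874] v=[-2.6494]
Step 3: x=[8.2689] v=[-3.4565]
Step 4: x=[7.7091] v=[-3.7321]
Step 5: x=[7.1940] v=[-3.4339]
Step 6: x=[6.8028] v=[-2.6077]
Step 7: x=[6.5957] v=[-1.3806]
Step 8: x=[6.6045] v=[0.0588]
First v>=0 after going negative at step 8, time=1.2000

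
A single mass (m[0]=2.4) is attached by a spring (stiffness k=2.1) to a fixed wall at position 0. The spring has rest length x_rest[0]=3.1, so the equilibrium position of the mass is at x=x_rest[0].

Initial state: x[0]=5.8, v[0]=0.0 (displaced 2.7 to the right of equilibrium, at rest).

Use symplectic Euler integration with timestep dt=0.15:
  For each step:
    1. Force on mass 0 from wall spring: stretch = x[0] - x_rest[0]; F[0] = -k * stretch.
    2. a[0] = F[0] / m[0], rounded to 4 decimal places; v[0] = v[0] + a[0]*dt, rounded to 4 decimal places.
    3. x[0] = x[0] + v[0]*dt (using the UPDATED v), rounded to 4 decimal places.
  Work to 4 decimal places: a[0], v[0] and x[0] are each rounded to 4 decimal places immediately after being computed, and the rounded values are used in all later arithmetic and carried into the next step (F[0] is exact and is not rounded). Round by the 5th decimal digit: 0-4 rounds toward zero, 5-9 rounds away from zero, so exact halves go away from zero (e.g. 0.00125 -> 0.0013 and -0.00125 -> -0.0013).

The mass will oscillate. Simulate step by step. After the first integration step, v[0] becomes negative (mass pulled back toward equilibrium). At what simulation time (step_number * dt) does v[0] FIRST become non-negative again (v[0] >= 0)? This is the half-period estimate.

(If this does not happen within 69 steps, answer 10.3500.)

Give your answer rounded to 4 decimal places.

Step 0: x=[5.8000] v=[0.0000]
Step 1: x=[5.7468] v=[-0.3544]
Step 2: x=[5.6415] v=[-0.7018]
Step 3: x=[5.4862] v=[-1.0354]
Step 4: x=[5.2839] v=[-1.3486]
Step 5: x=[5.0386] v=[-1.6352]
Step 6: x=[4.7552] v=[-1.8896]
Step 7: x=[4.4392] v=[-2.1068]
Step 8: x=[4.0968] v=[-2.2826]
Step 9: x=[3.7348] v=[-2.4134]
Step 10: x=[3.3603] v=[-2.4967]
Step 11: x=[2.9807] v=[-2.5309]
Step 12: x=[2.6034] v=[-2.5152]
Step 13: x=[2.2359] v=[-2.4500]
Step 14: x=[1.8854] v=[-2.3366]
Step 15: x=[1.5588] v=[-2.1772]
Step 16: x=[1.2626] v=[-1.9749]
Step 17: x=[1.0025] v=[-1.7337]
Step 18: x=[0.7837] v=[-1.4584]
Step 19: x=[0.6105] v=[-1.1544]
Step 20: x=[0.4863] v=[-0.8277]
Step 21: x=[0.4136] v=[-0.4847]
Step 22: x=[0.3938] v=[-0.1321]
Step 23: x=[0.4273] v=[0.2231]
First v>=0 after going negative at step 23, time=3.4500

Answer: 3.4500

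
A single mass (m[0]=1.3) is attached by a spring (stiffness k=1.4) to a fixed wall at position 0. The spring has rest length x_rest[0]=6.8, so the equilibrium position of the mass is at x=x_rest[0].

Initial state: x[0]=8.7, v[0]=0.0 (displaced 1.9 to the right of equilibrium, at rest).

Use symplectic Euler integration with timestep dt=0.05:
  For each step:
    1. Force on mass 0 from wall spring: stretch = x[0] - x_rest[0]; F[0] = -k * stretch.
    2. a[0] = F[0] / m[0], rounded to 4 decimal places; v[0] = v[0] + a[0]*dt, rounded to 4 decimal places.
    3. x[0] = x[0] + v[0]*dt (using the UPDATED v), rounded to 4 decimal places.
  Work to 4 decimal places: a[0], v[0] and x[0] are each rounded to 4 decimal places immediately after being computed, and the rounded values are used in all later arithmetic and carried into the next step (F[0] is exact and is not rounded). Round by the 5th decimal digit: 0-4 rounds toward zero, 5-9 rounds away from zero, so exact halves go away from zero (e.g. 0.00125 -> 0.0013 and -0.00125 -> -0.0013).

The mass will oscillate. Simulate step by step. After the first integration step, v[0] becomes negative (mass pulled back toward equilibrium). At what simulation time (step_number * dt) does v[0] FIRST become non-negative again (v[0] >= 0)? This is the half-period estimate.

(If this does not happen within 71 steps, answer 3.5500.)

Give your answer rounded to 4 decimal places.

Step 0: x=[8.7000] v=[0.0000]
Step 1: x=[8.6949] v=[-0.1023]
Step 2: x=[8.6847] v=[-0.2043]
Step 3: x=[8.6694] v=[-0.3058]
Step 4: x=[8.6491] v=[-0.4065]
Step 5: x=[8.6238] v=[-0.5061]
Step 6: x=[8.5936] v=[-0.6043]
Step 7: x=[8.5586] v=[-0.7009]
Step 8: x=[8.5188] v=[-0.7956]
Step 9: x=[8.4744] v=[-0.8882]
Step 10: x=[8.4255] v=[-0.9784]
Step 11: x=[8.3722] v=[-1.0659]
Step 12: x=[8.3147] v=[-1.1506]
Step 13: x=[8.2531] v=[-1.2322]
Step 14: x=[8.1876] v=[-1.3104]
Step 15: x=[8.1183] v=[-1.3851]
Step 16: x=[8.0455] v=[-1.4561]
Step 17: x=[7.9693] v=[-1.5232]
Step 18: x=[7.8900] v=[-1.5862]
Step 19: x=[7.8078] v=[-1.6449]
Step 20: x=[7.7228] v=[-1.6992]
Step 21: x=[7.6354] v=[-1.7489]
Step 22: x=[7.5457] v=[-1.7939]
Step 23: x=[7.4540] v=[-1.8341]
Step 24: x=[7.3605] v=[-1.8693]
Step 25: x=[7.2655] v=[-1.8995]
Step 26: x=[7.1693] v=[-1.9246]
Step 27: x=[7.0721] v=[-1.9445]
Step 28: x=[6.9741] v=[-1.9592]
Step 29: x=[6.8757] v=[-1.9686]
Step 30: x=[6.7771] v=[-1.9727]
Step 31: x=[6.6785] v=[-1.9715]
Step 32: x=[6.5803] v=[-1.9650]
Step 33: x=[6.4826] v=[-1.9532]
Step 34: x=[6.3858] v=[-1.9361]
Step 35: x=[6.2901] v=[-1.9138]
Step 36: x=[6.1958] v=[-1.8863]
Step 37: x=[6.1031] v=[-1.8538]
Step 38: x=[6.0123] v=[-1.8163]
Step 39: x=[5.9236] v=[-1.7739]
Step 40: x=[5.8373] v=[-1.7267]
Step 41: x=[5.7536] v=[-1.6749]
Step 42: x=[5.6727] v=[-1.6186]
Step 43: x=[5.5948] v=[-1.5579]
Step 44: x=[5.5202] v=[-1.4930]
Step 45: x=[5.4490] v=[-1.4241]
Step 46: x=[5.3814] v=[-1.3514]
Step 47: x=[5.3177] v=[-1.2750]
Step 48: x=[5.2579] v=[-1.1952]
Step 49: x=[5.2023] v=[-1.1122]
Step 50: x=[5.1510] v=[-1.0262]
Step 51: x=[5.1041] v=[-0.9374]
Step 52: x=[5.0618] v=[-0.8461]
Step 53: x=[5.0242] v=[-0.7525]
Step 54: x=[4.9914] v=[-0.6569]
Step 55: x=[4.9634] v=[-0.5595]
Step 56: x=[4.9404] v=[-0.4606]
Step 57: x=[4.9224] v=[-0.3605]
Step 58: x=[4.9094] v=[-0.2594]
Step 59: x=[4.9015] v=[-0.1576]
Step 60: x=[4.8987] v=[-0.0554]
Step 61: x=[4.9011] v=[0.0470]
First v>=0 after going negative at step 61, time=3.0500

Answer: 3.0500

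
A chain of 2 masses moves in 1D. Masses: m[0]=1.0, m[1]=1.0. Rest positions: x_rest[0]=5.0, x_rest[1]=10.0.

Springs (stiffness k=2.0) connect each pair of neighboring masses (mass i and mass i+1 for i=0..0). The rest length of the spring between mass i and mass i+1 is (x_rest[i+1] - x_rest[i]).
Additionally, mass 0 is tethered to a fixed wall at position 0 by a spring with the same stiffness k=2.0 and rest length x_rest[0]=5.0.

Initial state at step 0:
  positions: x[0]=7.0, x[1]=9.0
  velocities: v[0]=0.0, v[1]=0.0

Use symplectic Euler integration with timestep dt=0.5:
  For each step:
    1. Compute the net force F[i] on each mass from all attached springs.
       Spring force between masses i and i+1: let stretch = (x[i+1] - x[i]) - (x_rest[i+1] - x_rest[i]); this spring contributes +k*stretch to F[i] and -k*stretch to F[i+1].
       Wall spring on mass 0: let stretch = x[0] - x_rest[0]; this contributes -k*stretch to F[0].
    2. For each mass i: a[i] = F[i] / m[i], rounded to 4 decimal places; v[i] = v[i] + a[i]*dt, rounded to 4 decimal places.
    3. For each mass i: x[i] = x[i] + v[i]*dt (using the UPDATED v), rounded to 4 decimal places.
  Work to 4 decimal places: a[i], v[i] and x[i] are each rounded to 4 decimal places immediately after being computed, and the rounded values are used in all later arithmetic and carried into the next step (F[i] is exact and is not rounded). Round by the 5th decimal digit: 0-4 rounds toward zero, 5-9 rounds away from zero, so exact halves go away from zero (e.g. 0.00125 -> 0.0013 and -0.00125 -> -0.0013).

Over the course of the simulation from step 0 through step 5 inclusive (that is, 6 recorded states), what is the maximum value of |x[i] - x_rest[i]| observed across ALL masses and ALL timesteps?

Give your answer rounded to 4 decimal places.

Step 0: x=[7.0000 9.0000] v=[0.0000 0.0000]
Step 1: x=[4.5000 10.5000] v=[-5.0000 3.0000]
Step 2: x=[2.7500 11.5000] v=[-3.5000 2.0000]
Step 3: x=[4.0000 10.6250] v=[2.5000 -1.7500]
Step 4: x=[6.5625 8.9375] v=[5.1250 -3.3750]
Step 5: x=[7.0313 8.5625] v=[0.9375 -0.7500]
Max displacement = 2.2500

Answer: 2.2500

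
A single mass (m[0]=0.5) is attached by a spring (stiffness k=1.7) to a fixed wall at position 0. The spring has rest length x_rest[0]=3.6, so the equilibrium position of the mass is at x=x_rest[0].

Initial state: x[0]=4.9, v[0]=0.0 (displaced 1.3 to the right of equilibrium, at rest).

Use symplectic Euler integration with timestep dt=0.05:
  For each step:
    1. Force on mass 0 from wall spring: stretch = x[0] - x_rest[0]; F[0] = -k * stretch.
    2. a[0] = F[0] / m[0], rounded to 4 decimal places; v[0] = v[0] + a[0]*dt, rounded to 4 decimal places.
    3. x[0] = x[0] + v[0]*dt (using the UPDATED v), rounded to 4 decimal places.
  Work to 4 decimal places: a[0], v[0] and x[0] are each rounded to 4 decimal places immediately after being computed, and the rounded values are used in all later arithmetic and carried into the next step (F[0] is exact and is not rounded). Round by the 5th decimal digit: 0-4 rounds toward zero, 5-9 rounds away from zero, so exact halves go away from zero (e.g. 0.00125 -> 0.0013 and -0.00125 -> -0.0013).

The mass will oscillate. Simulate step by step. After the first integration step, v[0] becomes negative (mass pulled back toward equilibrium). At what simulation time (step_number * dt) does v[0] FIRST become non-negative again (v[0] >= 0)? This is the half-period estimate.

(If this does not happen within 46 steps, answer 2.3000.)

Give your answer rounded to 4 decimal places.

Step 0: x=[4.9000] v=[0.0000]
Step 1: x=[4.8890] v=[-0.2210]
Step 2: x=[4.8670] v=[-0.4401]
Step 3: x=[4.8342] v=[-0.6555]
Step 4: x=[4.7909] v=[-0.8653]
Step 5: x=[4.7375] v=[-1.0678]
Step 6: x=[4.6744] v=[-1.2612]
Step 7: x=[4.6022] v=[-1.4439]
Step 8: x=[4.5215] v=[-1.6143]
Step 9: x=[4.4330] v=[-1.7710]
Step 10: x=[4.3374] v=[-1.9126]
Step 11: x=[4.2355] v=[-2.0380]
Step 12: x=[4.1282] v=[-2.1460]
Step 13: x=[4.0164] v=[-2.2358]
Step 14: x=[3.9011] v=[-2.3066]
Step 15: x=[3.7832] v=[-2.3578]
Step 16: x=[3.6638] v=[-2.3889]
Step 17: x=[3.5438] v=[-2.3997]
Step 18: x=[3.4243] v=[-2.3901]
Step 19: x=[3.3063] v=[-2.3602]
Step 20: x=[3.1908] v=[-2.3103]
Step 21: x=[3.0788] v=[-2.2407]
Step 22: x=[2.9712] v=[-2.1521]
Step 23: x=[2.8689] v=[-2.0452]
Step 24: x=[2.7729] v=[-1.9209]
Step 25: x=[2.6839] v=[-1.7803]
Step 26: x=[2.6027] v=[-1.6246]
Step 27: x=[2.5299] v=[-1.4551]
Step 28: x=[2.4662] v=[-1.2732]
Step 29: x=[2.4122] v=[-1.0805]
Step 30: x=[2.3683] v=[-0.8786]
Step 31: x=[2.3348] v=[-0.6692]
Step 32: x=[2.3121] v=[-0.4541]
Step 33: x=[2.3003] v=[-0.2352]
Step 34: x=[2.2996] v=[-0.0143]
Step 35: x=[2.3099] v=[0.2068]
First v>=0 after going negative at step 35, time=1.7500

Answer: 1.7500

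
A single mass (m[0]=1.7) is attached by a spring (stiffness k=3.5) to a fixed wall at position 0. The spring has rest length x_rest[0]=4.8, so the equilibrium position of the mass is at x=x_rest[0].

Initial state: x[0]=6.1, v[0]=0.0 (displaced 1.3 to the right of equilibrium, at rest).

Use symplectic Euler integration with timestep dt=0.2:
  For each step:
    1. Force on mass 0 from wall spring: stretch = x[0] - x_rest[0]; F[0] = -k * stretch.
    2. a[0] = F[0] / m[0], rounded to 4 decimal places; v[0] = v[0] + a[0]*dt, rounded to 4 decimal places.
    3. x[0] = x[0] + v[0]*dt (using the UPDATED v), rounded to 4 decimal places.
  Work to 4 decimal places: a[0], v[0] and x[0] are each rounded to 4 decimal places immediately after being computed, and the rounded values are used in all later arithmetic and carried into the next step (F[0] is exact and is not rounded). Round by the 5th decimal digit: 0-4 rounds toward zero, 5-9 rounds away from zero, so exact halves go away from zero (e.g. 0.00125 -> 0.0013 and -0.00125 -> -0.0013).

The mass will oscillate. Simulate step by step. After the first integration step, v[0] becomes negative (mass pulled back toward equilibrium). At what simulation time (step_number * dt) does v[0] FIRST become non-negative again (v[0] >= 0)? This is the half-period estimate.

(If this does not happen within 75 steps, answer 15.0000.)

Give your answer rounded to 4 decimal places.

Step 0: x=[6.1000] v=[0.0000]
Step 1: x=[5.9929] v=[-0.5353]
Step 2: x=[5.7876] v=[-1.0265]
Step 3: x=[5.5010] v=[-1.4332]
Step 4: x=[5.1566] v=[-1.7218]
Step 5: x=[4.7829] v=[-1.8686]
Step 6: x=[4.4106] v=[-1.8616]
Step 7: x=[4.0703] v=[-1.7013]
Step 8: x=[3.7901] v=[-1.4008]
Step 9: x=[3.5931] v=[-0.9850]
Step 10: x=[3.4955] v=[-0.4880]
Step 11: x=[3.5053] v=[0.0491]
First v>=0 after going negative at step 11, time=2.2000

Answer: 2.2000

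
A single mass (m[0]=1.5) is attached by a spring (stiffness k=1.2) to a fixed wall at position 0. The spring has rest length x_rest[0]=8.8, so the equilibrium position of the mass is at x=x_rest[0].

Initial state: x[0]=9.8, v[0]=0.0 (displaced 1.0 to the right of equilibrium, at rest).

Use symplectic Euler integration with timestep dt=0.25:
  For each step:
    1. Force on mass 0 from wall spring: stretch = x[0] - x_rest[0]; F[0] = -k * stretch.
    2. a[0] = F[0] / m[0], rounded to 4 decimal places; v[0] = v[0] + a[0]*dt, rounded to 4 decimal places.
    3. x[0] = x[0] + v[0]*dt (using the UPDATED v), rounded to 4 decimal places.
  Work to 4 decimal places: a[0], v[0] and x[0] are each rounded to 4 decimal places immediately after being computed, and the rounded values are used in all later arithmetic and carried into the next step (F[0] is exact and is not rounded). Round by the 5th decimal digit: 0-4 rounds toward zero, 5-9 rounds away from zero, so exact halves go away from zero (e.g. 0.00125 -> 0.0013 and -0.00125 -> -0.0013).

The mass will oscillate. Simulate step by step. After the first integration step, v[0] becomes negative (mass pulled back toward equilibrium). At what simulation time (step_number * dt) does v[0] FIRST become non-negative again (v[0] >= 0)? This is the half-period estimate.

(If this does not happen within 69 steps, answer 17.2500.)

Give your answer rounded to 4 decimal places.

Answer: 3.7500

Derivation:
Step 0: x=[9.8000] v=[0.0000]
Step 1: x=[9.7500] v=[-0.2000]
Step 2: x=[9.6525] v=[-0.3900]
Step 3: x=[9.5124] v=[-0.5605]
Step 4: x=[9.3367] v=[-0.7030]
Step 5: x=[9.1341] v=[-0.8104]
Step 6: x=[8.9148] v=[-0.8772]
Step 7: x=[8.6898] v=[-0.9002]
Step 8: x=[8.4703] v=[-0.8782]
Step 9: x=[8.2672] v=[-0.8123]
Step 10: x=[8.0908] v=[-0.7058]
Step 11: x=[7.9498] v=[-0.5640]
Step 12: x=[7.8513] v=[-0.3940]
Step 13: x=[7.8002] v=[-0.2043]
Step 14: x=[7.7991] v=[-0.0044]
Step 15: x=[7.8481] v=[0.1958]
First v>=0 after going negative at step 15, time=3.7500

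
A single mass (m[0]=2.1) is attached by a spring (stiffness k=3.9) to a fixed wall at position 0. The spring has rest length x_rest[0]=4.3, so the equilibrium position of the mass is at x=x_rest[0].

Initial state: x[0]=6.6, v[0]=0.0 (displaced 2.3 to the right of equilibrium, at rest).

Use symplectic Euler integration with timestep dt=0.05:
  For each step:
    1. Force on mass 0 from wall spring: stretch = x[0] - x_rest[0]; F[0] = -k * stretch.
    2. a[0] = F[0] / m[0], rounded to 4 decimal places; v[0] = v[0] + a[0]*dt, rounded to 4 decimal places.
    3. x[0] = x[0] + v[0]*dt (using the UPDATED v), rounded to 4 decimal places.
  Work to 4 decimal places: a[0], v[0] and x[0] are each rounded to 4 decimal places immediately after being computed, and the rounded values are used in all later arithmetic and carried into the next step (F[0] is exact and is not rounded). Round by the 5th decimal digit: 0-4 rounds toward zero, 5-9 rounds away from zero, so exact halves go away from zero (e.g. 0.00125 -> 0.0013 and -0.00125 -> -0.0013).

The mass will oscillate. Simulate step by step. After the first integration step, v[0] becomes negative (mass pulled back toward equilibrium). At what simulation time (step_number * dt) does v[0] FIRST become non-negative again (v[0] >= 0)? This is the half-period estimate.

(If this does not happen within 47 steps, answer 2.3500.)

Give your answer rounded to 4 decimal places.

Step 0: x=[6.6000] v=[0.0000]
Step 1: x=[6.5893] v=[-0.2136]
Step 2: x=[6.5680] v=[-0.4262]
Step 3: x=[6.5362] v=[-0.6368]
Step 4: x=[6.4940] v=[-0.8444]
Step 5: x=[6.4416] v=[-1.0481]
Step 6: x=[6.3793] v=[-1.2470]
Step 7: x=[6.3073] v=[-1.4401]
Step 8: x=[6.2260] v=[-1.6265]
Step 9: x=[6.1357] v=[-1.8053]
Step 10: x=[6.0369] v=[-1.9758]
Step 11: x=[5.9300] v=[-2.1371]
Step 12: x=[5.8156] v=[-2.2885]
Step 13: x=[5.6941] v=[-2.4292]
Step 14: x=[5.5662] v=[-2.5587]
Step 15: x=[5.4324] v=[-2.6763]
Step 16: x=[5.2933] v=[-2.7815]
Step 17: x=[5.1496] v=[-2.8737]
Step 18: x=[5.0020] v=[-2.9526]
Step 19: x=[4.8511] v=[-3.0178]
Step 20: x=[4.6977] v=[-3.0690]
Step 21: x=[4.5424] v=[-3.1059]
Step 22: x=[4.3860] v=[-3.1284]
Step 23: x=[4.2292] v=[-3.1364]
Step 24: x=[4.0727] v=[-3.1298]
Step 25: x=[3.9173] v=[-3.1087]
Step 26: x=[3.7636] v=[-3.0732]
Step 27: x=[3.6124] v=[-3.0234]
Step 28: x=[3.4644] v=[-2.9596]
Step 29: x=[3.3203] v=[-2.8820]
Step 30: x=[3.1808] v=[-2.7910]
Step 31: x=[3.0464] v=[-2.6871]
Step 32: x=[2.9179] v=[-2.5707]
Step 33: x=[2.7958] v=[-2.4424]
Step 34: x=[2.6807] v=[-2.3027]
Step 35: x=[2.5731] v=[-2.1523]
Step 36: x=[2.4735] v=[-1.9919]
Step 37: x=[2.3824] v=[-1.8223]
Step 38: x=[2.3002] v=[-1.6442]
Step 39: x=[2.2273] v=[-1.4585]
Step 40: x=[2.1640] v=[-1.2660]
Step 41: x=[2.1106] v=[-1.0677]
Step 42: x=[2.0674] v=[-0.8644]
Step 43: x=[2.0345] v=[-0.6571]
Step 44: x=[2.0122] v=[-0.4467]
Step 45: x=[2.0005] v=[-0.2343]
Step 46: x=[1.9995] v=[-0.0208]
Step 47: x=[2.0091] v=[0.1928]
First v>=0 after going negative at step 47, time=2.3500

Answer: 2.3500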